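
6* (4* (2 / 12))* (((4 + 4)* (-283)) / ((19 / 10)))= -90560 / 19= -4766.32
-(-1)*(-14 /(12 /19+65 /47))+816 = 207926 /257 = 809.05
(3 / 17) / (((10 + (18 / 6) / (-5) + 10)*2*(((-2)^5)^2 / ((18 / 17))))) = 135 / 28705792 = 0.00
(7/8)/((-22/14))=-49/88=-0.56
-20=-20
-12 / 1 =-12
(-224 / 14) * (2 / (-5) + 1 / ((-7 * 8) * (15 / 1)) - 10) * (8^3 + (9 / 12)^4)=1145883761 / 13440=85259.21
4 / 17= 0.24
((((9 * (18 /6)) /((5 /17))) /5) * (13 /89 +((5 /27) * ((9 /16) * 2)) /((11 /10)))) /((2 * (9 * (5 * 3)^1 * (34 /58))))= 114289 /2937000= 0.04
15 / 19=0.79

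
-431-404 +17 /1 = -818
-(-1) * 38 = 38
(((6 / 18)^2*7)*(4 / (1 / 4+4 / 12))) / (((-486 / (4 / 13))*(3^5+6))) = -32 / 2359773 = -0.00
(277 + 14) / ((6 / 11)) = 1067 / 2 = 533.50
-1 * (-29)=29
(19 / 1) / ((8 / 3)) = 57 / 8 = 7.12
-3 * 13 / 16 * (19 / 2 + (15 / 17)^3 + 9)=-7352709 / 157216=-46.77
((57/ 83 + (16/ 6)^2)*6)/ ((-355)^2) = 466/ 1255209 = 0.00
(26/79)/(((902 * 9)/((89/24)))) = 1157/7695864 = 0.00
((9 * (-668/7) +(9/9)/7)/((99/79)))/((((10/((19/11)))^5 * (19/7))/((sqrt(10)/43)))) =-61885402949 * sqrt(10)/68559410700000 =-0.00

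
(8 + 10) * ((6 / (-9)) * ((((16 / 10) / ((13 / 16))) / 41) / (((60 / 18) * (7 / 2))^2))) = -13824 / 3264625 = -0.00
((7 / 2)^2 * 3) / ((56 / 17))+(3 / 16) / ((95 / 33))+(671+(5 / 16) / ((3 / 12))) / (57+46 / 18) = 2292333 / 101840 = 22.51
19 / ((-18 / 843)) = -5339 / 6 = -889.83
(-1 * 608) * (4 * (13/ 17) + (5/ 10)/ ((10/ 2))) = -163248/ 85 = -1920.56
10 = 10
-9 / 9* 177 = -177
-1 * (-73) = 73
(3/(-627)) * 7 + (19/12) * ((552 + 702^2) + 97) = 1959501779/2508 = 781300.55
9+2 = 11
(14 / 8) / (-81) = -7 / 324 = -0.02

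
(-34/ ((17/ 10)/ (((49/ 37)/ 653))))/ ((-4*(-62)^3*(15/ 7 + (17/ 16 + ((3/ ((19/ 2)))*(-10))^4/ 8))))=-0.00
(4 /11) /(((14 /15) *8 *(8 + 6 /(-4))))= 15 /2002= 0.01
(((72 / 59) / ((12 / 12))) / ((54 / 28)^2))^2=2458624 / 22838841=0.11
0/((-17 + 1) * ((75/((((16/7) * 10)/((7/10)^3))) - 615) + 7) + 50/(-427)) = 0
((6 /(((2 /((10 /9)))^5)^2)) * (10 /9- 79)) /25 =-547656250 /10460353203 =-0.05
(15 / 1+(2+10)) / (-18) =-3 / 2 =-1.50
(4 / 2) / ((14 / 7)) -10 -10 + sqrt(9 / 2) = -19 + 3 * sqrt(2) / 2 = -16.88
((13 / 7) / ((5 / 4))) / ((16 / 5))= 13 / 28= 0.46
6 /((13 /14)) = 6.46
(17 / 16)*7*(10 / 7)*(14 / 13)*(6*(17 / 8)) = 30345 / 208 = 145.89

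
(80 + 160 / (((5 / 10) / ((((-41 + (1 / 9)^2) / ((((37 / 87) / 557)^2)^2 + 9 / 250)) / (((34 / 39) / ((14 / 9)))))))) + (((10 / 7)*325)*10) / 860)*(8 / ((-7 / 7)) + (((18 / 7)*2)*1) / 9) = 3678722086093070854926512063380 / 761863157534343183025749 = 4828586.41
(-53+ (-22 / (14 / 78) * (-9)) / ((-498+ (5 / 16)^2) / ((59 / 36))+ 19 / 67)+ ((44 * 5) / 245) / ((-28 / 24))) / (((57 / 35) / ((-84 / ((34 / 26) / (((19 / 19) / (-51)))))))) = -78620666701772 / 1770910476279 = -44.40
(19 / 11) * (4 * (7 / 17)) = 532 / 187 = 2.84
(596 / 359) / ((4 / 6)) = 894 / 359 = 2.49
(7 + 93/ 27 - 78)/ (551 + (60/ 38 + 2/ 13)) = -150176/ 1228725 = -0.12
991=991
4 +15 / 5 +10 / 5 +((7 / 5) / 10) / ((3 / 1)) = 1357 / 150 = 9.05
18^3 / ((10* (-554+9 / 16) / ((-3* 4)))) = 12.65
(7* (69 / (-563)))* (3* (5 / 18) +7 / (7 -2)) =-10787 / 5630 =-1.92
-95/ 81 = -1.17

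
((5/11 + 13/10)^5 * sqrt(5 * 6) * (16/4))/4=267785184193 * sqrt(30)/16105100000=91.07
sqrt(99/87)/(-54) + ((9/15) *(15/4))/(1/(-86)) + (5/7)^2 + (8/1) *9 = -11857/98 - sqrt(957)/1566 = -121.01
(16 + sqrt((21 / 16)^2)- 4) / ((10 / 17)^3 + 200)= 1046469 / 15737600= 0.07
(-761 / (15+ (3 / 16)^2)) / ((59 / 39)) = -2532608 / 75697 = -33.46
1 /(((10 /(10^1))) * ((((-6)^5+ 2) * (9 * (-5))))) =1 /349830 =0.00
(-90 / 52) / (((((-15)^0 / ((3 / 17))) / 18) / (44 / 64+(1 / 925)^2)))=-2287089513 / 605098000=-3.78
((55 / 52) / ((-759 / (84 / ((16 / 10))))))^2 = 30625 / 5721664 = 0.01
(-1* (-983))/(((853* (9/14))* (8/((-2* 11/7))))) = -10813/15354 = -0.70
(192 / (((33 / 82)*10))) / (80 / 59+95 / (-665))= 1083712 / 27555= 39.33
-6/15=-2/5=-0.40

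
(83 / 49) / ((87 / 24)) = 0.47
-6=-6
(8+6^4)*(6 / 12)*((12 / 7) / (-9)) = -2608 / 21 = -124.19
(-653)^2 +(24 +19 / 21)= 8955112 / 21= 426433.90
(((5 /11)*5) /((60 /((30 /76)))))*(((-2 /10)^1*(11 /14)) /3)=-5 /6384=-0.00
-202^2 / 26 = -20402 / 13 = -1569.38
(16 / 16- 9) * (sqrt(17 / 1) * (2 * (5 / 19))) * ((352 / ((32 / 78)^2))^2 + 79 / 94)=-65782707475 * sqrt(17) / 3572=-75931985.23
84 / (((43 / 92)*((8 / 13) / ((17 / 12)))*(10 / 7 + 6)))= 19159 / 344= 55.69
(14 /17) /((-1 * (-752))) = 7 /6392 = 0.00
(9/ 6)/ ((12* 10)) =1/ 80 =0.01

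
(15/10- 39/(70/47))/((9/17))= -1632/35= -46.63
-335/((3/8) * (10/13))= -3484/3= -1161.33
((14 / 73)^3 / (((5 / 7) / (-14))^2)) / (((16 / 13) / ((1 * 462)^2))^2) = 81497129249.80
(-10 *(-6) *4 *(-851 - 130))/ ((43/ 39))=-9182160/ 43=-213538.60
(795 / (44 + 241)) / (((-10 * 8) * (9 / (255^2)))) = -76585 / 304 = -251.92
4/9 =0.44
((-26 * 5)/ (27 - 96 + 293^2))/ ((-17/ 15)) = 195/ 145826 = 0.00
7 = 7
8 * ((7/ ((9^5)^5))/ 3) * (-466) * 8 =-208768/ 2153693963075557766310747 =-0.00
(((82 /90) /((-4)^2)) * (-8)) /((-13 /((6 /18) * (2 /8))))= 41 /14040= 0.00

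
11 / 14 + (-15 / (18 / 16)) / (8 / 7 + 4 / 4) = -685 / 126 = -5.44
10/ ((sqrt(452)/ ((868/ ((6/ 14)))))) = 952.64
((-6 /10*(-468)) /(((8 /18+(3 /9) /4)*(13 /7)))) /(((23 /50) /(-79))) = -21500640 /437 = -49200.55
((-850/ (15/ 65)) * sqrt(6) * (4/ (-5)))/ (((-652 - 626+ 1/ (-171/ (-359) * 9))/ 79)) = -358258680 * sqrt(6)/ 1966483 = -446.25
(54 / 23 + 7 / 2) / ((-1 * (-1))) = 269 / 46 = 5.85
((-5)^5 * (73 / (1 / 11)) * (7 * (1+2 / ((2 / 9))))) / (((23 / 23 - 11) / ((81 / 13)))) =1422815625 / 13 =109447355.77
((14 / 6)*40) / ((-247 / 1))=-0.38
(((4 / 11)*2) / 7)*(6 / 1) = 48 / 77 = 0.62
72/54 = 4/3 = 1.33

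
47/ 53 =0.89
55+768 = 823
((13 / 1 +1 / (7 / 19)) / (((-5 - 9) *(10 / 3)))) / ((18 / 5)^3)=-1375 / 190512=-0.01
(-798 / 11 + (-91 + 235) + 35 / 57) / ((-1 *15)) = -45187 / 9405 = -4.80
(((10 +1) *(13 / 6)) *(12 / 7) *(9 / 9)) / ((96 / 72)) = 429 / 14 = 30.64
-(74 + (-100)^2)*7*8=-564144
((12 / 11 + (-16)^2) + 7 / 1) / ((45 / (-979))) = -5745.44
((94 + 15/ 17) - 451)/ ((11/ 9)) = -54486/ 187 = -291.37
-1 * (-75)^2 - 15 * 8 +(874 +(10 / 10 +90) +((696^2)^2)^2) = 55064781072099113430356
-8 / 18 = -0.44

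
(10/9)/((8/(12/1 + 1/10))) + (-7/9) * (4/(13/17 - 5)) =1565/648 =2.42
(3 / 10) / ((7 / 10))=3 / 7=0.43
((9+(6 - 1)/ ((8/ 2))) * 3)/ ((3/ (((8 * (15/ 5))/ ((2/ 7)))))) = 861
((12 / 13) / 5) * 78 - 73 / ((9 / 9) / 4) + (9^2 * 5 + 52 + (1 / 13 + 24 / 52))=11696 / 65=179.94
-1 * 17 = -17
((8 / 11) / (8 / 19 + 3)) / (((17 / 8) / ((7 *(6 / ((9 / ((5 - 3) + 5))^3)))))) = 5839232 / 2953665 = 1.98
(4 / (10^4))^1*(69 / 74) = 69 / 185000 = 0.00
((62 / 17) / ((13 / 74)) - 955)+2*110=-157847 / 221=-714.24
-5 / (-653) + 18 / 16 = 5917 / 5224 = 1.13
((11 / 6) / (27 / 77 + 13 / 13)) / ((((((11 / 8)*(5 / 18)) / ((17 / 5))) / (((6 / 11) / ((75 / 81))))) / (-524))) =-30305016 / 8125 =-3729.85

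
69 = 69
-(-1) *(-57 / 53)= -57 / 53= -1.08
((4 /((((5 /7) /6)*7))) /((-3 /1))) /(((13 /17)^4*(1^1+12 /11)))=-7349848 /3284515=-2.24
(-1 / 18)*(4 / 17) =-2 / 153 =-0.01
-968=-968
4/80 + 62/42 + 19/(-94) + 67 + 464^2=4251291757/19740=215364.32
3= 3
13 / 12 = 1.08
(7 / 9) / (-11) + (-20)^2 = 39593 / 99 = 399.93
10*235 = 2350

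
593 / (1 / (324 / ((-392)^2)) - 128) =48033 / 28048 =1.71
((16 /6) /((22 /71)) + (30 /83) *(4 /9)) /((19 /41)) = 328164 /17347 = 18.92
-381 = -381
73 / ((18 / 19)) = 1387 / 18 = 77.06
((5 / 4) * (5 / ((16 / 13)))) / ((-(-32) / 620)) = 50375 / 512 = 98.39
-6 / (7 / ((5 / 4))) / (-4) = 15 / 56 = 0.27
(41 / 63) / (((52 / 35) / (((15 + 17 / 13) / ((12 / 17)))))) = 184705 / 18252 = 10.12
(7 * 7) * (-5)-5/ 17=-4170/ 17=-245.29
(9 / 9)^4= 1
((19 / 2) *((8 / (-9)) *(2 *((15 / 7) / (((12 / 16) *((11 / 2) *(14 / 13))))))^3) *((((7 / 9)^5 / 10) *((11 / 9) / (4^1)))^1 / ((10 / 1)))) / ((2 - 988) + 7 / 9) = 26715520 / 3991307382909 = 0.00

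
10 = 10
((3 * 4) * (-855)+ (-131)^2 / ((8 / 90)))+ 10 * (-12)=730725 / 4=182681.25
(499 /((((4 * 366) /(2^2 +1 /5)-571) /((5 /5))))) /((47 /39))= -45409 /24393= -1.86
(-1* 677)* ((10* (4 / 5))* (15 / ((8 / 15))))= -152325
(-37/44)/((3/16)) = -4.48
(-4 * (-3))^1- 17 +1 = -4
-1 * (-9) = 9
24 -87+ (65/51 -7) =-3505/51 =-68.73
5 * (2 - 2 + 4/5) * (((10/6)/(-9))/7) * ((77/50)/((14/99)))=-121/105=-1.15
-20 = -20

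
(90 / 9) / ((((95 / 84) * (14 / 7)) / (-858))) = -72072 / 19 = -3793.26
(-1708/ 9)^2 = 2917264/ 81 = 36015.60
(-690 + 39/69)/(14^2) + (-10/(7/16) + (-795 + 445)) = -1696697/4508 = -376.37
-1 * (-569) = 569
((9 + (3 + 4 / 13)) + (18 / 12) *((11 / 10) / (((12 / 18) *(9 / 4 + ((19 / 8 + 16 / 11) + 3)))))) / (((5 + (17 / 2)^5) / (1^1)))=20907424 / 73748582895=0.00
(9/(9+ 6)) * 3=9/5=1.80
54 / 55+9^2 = 4509 / 55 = 81.98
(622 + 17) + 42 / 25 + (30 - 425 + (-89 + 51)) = 5192 / 25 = 207.68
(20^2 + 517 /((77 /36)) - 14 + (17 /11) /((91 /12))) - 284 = 344262 /1001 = 343.92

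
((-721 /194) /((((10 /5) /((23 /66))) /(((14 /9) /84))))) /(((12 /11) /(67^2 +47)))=-116081 /2328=-49.86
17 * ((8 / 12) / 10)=17 / 15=1.13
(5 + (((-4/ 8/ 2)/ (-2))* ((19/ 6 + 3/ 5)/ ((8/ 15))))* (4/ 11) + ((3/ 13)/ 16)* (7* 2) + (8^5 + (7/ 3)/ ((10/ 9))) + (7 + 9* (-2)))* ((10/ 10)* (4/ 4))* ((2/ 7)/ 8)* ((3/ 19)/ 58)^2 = 6746891157/ 777995778560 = 0.01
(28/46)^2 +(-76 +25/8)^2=179813825/33856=5311.14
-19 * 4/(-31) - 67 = -64.55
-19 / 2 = -9.50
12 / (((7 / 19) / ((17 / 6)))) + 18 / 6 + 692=5511 / 7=787.29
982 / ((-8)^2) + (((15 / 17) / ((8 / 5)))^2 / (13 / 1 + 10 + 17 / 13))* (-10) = 44474459 / 2922368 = 15.22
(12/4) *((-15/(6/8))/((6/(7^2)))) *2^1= -980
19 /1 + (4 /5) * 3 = 21.40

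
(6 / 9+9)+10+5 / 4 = 251 / 12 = 20.92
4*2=8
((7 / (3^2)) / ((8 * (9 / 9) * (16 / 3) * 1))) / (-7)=-1 / 384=-0.00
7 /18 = 0.39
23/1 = 23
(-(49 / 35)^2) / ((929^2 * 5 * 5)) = -49 / 539400625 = -0.00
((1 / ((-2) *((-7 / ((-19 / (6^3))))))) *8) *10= -95 / 189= -0.50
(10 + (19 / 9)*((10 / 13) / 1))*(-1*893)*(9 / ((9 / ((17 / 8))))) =-2580770 / 117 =-22057.86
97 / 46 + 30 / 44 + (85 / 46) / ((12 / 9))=8453 / 2024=4.18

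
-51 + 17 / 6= -289 / 6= -48.17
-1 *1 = -1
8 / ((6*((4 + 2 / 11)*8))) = 11 / 276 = 0.04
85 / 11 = 7.73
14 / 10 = 7 / 5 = 1.40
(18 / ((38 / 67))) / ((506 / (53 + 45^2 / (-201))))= 2.69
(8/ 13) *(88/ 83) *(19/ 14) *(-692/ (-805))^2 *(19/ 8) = 7606275776/ 4894532825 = 1.55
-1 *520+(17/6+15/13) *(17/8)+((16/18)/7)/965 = -6468444481/12645360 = -511.53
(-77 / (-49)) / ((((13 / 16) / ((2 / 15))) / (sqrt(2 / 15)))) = 352 * sqrt(30) / 20475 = 0.09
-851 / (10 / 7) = -5957 / 10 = -595.70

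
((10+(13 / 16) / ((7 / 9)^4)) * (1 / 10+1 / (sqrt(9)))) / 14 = 6102889 / 16134720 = 0.38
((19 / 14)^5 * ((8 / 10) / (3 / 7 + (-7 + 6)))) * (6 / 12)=-2476099 / 768320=-3.22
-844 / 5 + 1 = -839 / 5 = -167.80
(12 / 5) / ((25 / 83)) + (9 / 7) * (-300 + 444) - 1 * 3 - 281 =-79528 / 875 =-90.89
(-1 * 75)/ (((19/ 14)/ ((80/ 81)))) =-28000/ 513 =-54.58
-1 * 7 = -7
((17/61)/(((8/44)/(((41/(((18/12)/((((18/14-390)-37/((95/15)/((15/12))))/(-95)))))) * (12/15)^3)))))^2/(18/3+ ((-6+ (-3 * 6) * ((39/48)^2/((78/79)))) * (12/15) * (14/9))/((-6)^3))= 18999365162494019567616/14503673298368515625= 1309.97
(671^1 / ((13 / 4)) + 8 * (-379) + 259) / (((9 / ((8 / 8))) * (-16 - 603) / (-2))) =-66730 / 72423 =-0.92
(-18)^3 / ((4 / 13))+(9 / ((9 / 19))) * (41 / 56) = -18940.09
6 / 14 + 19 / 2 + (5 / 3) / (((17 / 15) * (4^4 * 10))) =604963 / 60928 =9.93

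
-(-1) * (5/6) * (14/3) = 35/9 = 3.89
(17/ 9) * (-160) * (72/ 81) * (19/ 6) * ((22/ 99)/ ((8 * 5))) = -10336/ 2187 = -4.73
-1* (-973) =973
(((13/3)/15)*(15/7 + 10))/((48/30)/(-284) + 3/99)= 50765/357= 142.20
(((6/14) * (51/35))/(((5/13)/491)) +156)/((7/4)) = 4670796/8575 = 544.70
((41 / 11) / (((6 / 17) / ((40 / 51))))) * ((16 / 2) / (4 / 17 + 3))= 22304 / 1089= 20.48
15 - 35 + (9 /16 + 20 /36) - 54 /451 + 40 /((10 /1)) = -974269 /64944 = -15.00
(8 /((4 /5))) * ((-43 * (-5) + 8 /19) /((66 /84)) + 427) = 1465450 /209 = 7011.72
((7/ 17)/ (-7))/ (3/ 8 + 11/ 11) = -8/ 187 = -0.04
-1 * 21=-21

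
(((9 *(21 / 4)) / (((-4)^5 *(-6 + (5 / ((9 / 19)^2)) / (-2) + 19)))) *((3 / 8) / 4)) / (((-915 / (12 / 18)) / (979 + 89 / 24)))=0.00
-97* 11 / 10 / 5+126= 5233 / 50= 104.66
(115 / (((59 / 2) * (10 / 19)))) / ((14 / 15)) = 6555 / 826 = 7.94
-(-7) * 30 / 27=70 / 9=7.78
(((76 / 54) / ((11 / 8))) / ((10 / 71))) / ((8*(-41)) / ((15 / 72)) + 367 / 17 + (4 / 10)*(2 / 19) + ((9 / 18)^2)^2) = -0.00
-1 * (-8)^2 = -64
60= 60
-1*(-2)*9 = 18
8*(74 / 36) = 148 / 9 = 16.44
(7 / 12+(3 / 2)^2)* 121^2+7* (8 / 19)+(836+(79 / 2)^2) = 10005103 / 228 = 43882.03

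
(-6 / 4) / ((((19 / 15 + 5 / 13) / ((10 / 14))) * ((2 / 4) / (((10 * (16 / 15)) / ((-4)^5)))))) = 975 / 72128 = 0.01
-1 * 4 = -4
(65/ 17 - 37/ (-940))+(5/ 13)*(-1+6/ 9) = 3.73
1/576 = 0.00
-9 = -9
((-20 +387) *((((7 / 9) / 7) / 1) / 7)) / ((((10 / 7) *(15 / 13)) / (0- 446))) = -1063933 / 675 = -1576.20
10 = 10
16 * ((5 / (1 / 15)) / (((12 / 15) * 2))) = 750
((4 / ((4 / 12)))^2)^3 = 2985984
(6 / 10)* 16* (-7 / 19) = -336 / 95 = -3.54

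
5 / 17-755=-12830 / 17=-754.71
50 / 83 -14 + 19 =465 / 83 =5.60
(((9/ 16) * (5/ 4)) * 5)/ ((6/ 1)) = 0.59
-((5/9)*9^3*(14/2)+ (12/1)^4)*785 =-18503235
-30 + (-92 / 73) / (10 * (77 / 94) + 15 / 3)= -340531 / 11315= -30.10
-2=-2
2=2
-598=-598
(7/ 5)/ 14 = 1/ 10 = 0.10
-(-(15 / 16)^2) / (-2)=-225 / 512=-0.44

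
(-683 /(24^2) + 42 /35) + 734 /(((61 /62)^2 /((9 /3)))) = 24377878001 /10716480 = 2274.80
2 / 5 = 0.40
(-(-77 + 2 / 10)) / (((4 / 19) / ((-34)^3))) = -71690496 / 5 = -14338099.20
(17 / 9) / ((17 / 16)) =16 / 9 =1.78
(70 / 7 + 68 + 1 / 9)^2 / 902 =494209 / 73062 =6.76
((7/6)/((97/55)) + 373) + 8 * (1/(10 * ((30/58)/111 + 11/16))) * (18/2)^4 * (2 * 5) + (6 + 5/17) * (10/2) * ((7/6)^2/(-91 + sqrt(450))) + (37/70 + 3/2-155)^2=777440751364554281/7805189807100-131075 * sqrt(2)/1597524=99605.50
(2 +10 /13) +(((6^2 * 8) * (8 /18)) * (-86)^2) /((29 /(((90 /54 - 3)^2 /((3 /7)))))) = 1378405916 /10179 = 135416.63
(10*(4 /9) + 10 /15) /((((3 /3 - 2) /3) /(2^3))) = -368 /3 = -122.67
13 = 13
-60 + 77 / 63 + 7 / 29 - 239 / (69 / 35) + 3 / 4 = -4298587 / 24012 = -179.02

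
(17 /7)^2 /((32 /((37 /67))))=10693 /105056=0.10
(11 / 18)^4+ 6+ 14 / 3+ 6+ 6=2394097 / 104976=22.81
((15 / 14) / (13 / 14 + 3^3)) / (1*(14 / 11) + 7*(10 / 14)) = 55 / 8993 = 0.01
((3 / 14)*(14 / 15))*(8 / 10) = 4 / 25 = 0.16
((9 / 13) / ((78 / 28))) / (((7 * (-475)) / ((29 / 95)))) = -174 / 7626125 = -0.00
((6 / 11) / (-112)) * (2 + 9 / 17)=-129 / 10472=-0.01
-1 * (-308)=308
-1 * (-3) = 3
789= 789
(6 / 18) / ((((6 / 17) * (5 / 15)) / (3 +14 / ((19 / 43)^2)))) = 458473 / 2166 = 211.67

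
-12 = -12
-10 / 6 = -5 / 3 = -1.67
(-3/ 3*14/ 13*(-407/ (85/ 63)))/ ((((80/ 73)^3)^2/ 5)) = 27162526273933743/ 28966912000000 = 937.71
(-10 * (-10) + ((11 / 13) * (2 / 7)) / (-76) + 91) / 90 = 660467 / 311220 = 2.12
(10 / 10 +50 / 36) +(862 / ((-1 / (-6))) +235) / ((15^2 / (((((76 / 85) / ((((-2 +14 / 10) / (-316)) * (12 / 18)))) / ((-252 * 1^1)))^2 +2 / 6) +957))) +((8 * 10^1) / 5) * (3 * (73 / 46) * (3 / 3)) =276295944825661 / 11871874350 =23273.15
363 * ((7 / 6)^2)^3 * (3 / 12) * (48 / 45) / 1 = 14235529 / 58320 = 244.09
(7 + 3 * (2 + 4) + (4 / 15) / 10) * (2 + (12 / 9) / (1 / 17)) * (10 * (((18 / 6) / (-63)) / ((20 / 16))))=-1111184 / 4725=-235.17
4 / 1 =4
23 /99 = 0.23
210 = 210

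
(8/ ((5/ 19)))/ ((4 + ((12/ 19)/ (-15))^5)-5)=-235229405000/ 7737810399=-30.40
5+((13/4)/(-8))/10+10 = 4787/320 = 14.96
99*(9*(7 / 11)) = 567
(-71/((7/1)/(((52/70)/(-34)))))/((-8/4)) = -923/8330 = -0.11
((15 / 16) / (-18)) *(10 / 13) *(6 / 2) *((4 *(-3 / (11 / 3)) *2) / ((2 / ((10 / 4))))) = 1125 / 1144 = 0.98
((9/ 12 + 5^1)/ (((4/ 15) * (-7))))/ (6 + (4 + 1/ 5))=-575/ 1904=-0.30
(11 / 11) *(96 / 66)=16 / 11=1.45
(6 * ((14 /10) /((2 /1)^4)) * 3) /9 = 7 /40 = 0.18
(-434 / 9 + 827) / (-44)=-7009 / 396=-17.70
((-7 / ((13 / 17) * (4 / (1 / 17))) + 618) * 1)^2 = 1032272641 / 2704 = 381757.63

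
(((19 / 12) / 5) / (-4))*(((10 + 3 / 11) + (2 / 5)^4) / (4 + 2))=-1345219 / 9900000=-0.14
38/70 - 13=-436/35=-12.46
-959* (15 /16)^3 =-3236625 /4096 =-790.19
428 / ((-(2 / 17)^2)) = -30923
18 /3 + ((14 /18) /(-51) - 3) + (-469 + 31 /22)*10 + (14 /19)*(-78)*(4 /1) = -470332337 /95931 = -4902.82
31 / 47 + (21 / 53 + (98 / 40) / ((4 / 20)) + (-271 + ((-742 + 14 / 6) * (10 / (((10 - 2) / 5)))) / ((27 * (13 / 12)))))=-1454003315 / 3497364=-415.74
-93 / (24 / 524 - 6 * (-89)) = -4061 / 23320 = -0.17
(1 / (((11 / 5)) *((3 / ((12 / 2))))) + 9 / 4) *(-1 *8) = -278 / 11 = -25.27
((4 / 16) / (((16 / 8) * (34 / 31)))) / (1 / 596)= 67.93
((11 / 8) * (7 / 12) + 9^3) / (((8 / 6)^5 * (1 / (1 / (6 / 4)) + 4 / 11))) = 62424351 / 671744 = 92.93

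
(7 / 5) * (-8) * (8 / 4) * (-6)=134.40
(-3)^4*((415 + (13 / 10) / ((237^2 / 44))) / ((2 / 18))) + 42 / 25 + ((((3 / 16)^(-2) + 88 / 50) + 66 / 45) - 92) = 424745896609 / 1404225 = 302477.09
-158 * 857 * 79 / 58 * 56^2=-578379725.24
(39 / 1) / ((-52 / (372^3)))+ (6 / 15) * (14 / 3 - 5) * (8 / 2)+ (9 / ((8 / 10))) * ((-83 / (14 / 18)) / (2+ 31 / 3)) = -599987494403 / 15540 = -38609233.87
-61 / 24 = -2.54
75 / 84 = 25 / 28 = 0.89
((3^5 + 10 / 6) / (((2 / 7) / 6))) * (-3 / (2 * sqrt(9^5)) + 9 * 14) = 647356.28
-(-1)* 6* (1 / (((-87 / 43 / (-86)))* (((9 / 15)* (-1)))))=-36980 / 87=-425.06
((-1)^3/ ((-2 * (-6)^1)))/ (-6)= 1/ 72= 0.01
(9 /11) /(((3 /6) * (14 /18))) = 162 /77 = 2.10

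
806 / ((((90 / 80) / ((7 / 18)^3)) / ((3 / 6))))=138229 / 6561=21.07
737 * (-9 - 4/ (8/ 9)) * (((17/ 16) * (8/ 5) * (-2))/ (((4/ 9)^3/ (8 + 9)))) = 4192341219/ 640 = 6550533.15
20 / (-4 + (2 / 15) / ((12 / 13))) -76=-81.19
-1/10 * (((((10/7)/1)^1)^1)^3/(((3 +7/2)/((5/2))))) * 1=-500/4459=-0.11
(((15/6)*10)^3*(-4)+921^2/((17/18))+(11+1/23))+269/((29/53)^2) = 275082603683/328831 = 836547.05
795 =795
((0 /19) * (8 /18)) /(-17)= 0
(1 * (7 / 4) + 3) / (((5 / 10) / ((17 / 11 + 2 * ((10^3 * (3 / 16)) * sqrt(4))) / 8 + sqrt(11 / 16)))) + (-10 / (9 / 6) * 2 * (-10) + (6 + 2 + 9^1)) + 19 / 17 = 1051.79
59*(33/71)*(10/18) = 3245/213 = 15.23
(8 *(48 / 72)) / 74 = 8 / 111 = 0.07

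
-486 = -486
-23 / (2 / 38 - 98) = 437 / 1861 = 0.23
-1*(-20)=20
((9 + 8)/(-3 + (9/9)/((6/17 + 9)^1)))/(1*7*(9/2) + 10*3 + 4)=-2703/30130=-0.09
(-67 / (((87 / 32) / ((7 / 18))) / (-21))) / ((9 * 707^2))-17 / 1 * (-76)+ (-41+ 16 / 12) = 30008599003 / 23962149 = 1252.33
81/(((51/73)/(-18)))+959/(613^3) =-2086.94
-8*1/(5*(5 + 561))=-4/1415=-0.00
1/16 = 0.06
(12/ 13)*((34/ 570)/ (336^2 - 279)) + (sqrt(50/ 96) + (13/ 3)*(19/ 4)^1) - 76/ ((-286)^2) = 5*sqrt(3)/ 12 + 18011742866231/ 875103912540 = 21.30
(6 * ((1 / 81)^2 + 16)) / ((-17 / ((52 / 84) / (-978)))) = 1364701 / 381791151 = 0.00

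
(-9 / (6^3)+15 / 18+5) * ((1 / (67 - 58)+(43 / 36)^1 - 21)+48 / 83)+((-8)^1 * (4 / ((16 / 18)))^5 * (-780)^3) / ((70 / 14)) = 100475041541769259 / 71712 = 1401091052289.29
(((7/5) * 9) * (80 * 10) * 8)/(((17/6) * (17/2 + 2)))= 46080/17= 2710.59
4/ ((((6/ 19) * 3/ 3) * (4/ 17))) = 53.83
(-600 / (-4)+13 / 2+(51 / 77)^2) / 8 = 1860979 / 94864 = 19.62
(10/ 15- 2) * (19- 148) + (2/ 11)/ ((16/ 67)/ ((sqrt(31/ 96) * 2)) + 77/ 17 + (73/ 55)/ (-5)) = 2372578928678997/ 13790636364151- 2129930000 * sqrt(186)/ 13790636364151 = 172.04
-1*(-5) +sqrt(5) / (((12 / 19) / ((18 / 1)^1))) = 5 +57*sqrt(5) / 2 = 68.73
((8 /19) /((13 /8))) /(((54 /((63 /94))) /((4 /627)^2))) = 1792 /13691503683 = 0.00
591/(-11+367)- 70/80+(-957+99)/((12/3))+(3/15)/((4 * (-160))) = -60866089/284800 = -213.72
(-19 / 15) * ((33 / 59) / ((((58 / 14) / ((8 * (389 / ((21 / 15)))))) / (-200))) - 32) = 1952264288 / 25665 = 76067.18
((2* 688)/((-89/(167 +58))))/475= -12384/1691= -7.32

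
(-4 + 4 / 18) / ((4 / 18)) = -17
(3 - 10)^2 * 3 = 147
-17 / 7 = -2.43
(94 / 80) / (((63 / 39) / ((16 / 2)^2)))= 46.55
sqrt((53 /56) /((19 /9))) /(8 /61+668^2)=61*sqrt(14098) /4826955168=0.00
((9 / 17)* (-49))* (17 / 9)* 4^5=-50176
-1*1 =-1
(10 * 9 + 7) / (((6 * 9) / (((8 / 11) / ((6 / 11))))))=194 / 81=2.40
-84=-84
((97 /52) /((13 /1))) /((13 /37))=3589 /8788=0.41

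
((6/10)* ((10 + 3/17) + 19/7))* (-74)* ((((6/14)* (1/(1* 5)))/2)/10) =-255411/104125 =-2.45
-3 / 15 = -0.20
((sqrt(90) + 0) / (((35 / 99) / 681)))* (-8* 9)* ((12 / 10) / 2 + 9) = -699000192* sqrt(10) / 175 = -12631043.95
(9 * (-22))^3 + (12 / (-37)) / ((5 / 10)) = -287208528 / 37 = -7762392.65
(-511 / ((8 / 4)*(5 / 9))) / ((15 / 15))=-4599 / 10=-459.90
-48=-48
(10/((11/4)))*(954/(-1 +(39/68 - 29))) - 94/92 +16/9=-15469433/132066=-117.13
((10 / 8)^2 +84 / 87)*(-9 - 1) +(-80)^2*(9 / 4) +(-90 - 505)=3196895 / 232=13779.72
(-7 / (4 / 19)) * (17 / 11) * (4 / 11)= -2261 / 121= -18.69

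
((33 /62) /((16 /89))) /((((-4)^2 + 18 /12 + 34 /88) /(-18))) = -290763 /97588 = -2.98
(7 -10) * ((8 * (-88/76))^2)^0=-3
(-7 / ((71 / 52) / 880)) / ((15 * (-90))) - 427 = -423.66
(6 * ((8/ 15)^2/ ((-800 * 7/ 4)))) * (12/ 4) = -16/ 4375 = -0.00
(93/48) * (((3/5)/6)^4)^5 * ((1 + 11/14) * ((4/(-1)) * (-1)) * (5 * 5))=31/8960000000000000000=0.00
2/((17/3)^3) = 54/4913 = 0.01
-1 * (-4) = 4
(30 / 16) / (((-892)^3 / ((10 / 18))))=-25 / 17033574912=-0.00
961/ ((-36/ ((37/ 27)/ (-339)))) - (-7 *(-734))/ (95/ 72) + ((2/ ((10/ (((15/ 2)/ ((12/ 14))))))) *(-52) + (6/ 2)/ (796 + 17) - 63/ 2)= -34072295428873/ 8483183460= -4016.45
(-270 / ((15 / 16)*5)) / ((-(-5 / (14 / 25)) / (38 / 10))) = -24.51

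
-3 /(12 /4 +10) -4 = -55 /13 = -4.23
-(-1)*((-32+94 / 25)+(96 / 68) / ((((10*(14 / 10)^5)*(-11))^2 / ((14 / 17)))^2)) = -82696461339732474844859852 / 2928344948291620503840425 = -28.24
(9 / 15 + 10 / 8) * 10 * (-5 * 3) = -555 / 2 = -277.50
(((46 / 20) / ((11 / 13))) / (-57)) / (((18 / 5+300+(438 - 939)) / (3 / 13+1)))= 184 / 618849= 0.00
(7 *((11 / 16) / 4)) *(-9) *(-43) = 29799 / 64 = 465.61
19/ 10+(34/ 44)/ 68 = 841/ 440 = 1.91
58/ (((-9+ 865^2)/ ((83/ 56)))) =2407/ 20950048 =0.00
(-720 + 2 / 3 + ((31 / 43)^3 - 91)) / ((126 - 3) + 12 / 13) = -2511497872 / 384257331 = -6.54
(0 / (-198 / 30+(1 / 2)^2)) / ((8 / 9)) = 0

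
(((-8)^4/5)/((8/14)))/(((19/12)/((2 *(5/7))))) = 24576/19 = 1293.47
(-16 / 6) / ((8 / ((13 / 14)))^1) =-13 / 42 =-0.31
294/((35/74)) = 621.60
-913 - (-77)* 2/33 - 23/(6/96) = -3829/3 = -1276.33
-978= -978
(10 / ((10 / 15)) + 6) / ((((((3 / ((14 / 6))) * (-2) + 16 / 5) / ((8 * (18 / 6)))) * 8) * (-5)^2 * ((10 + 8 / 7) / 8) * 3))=686 / 715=0.96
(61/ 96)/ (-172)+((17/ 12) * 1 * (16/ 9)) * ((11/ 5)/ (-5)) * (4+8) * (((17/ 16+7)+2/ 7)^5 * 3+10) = -3447903232601961209/ 2131331973120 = -1617722.29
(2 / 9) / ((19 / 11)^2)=242 / 3249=0.07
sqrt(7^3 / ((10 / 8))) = 14 * sqrt(35) / 5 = 16.57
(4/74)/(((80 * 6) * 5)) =1/44400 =0.00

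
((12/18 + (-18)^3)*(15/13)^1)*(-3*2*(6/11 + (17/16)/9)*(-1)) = -45965485/1716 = -26786.41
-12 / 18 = -2 / 3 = -0.67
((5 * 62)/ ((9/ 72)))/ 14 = 1240/ 7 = 177.14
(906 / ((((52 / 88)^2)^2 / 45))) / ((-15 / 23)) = -14644279584 / 28561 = -512736.93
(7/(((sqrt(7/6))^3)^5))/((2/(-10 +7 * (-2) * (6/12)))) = -2379456 * sqrt(42)/823543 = -18.72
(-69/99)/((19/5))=-115/627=-0.18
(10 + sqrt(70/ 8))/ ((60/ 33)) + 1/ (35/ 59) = 11*sqrt(35)/ 40 + 503/ 70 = 8.81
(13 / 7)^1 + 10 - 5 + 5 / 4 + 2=283 / 28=10.11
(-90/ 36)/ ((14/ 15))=-75/ 28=-2.68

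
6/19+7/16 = 229/304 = 0.75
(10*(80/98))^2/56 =20000/16807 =1.19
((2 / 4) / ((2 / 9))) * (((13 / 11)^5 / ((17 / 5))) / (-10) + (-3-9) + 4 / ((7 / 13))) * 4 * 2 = -1600402851 / 19165069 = -83.51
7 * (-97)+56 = -623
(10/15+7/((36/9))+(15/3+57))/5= 773/60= 12.88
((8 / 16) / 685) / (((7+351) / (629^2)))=0.81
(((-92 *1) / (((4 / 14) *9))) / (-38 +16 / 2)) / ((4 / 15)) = 161 / 36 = 4.47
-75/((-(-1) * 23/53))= -3975/23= -172.83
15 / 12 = 5 / 4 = 1.25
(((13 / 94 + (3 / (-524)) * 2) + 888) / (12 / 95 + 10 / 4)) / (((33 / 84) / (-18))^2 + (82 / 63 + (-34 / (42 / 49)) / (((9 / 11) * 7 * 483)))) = 6069971642394240 / 23114339360137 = 262.61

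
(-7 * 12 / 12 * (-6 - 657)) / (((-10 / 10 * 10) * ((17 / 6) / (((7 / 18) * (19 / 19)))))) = -637 / 10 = -63.70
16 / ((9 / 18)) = 32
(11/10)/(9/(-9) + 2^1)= 11/10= 1.10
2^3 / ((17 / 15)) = 120 / 17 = 7.06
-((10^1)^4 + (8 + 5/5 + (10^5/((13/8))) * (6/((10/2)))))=-1090117/13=-83855.15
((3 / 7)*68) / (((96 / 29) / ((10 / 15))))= 493 / 84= 5.87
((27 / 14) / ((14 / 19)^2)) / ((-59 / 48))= -58482 / 20237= -2.89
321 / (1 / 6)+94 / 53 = 102172 / 53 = 1927.77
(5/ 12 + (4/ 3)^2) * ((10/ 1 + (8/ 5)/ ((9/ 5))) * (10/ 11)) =19355/ 891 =21.72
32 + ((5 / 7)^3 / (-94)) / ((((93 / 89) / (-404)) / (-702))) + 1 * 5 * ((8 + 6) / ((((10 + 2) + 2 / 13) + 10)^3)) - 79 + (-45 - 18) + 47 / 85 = -589393976799907283 / 507364486594560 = -1161.68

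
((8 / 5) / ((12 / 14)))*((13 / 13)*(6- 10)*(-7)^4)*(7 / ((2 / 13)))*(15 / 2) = -6117748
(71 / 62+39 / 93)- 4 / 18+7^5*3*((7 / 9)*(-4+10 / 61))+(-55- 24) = -5123198389 / 34038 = -150514.08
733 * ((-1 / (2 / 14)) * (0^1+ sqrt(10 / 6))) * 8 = -52992.74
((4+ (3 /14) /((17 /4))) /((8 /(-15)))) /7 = -3615 /3332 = -1.08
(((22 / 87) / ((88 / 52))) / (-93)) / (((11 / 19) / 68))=-16796 / 89001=-0.19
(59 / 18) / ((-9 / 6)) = -59 / 27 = -2.19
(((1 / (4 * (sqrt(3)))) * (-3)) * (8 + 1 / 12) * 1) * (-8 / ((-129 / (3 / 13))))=-97 * sqrt(3) / 3354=-0.05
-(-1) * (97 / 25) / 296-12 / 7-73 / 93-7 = -45698453 / 4817400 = -9.49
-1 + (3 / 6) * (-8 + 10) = 0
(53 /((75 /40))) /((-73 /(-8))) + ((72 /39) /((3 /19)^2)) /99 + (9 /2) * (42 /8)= 309708077 /11274120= 27.47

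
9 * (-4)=-36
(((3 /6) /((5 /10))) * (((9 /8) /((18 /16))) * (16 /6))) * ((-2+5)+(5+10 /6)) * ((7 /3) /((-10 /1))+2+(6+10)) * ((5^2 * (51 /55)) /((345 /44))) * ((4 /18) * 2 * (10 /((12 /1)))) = 8408608 /16767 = 501.50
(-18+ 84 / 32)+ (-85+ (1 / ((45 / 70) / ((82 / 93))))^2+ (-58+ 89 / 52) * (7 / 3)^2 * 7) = -163474834177 / 72859176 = -2243.71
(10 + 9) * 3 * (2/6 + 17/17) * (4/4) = 76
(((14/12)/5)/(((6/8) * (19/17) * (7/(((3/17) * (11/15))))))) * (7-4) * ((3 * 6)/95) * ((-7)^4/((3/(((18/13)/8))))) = 237699/586625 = 0.41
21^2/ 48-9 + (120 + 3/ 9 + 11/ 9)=121.74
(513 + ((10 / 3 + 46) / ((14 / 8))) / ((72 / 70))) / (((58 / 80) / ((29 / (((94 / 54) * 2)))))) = 291820 / 47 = 6208.94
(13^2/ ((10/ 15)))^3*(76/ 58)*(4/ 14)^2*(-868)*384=-580810354962.92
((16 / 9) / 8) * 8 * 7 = 112 / 9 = 12.44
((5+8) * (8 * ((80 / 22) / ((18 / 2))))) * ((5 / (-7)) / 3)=-20800 / 2079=-10.00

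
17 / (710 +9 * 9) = 17 / 791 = 0.02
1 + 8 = 9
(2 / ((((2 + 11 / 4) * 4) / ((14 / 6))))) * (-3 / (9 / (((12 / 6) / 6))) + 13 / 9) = 56 / 171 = 0.33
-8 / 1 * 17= -136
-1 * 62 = -62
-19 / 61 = -0.31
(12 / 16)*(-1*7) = -21 / 4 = -5.25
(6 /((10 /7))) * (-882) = -18522 /5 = -3704.40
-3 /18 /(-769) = 1 /4614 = 0.00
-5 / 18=-0.28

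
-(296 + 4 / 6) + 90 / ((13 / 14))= -7790 / 39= -199.74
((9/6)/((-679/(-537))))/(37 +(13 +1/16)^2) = 206208/36090887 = 0.01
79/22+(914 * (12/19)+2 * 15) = 255337/418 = 610.85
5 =5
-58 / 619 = -0.09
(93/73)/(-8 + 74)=31/1606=0.02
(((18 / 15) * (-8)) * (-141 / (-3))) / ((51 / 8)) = -6016 / 85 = -70.78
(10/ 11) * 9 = 90/ 11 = 8.18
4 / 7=0.57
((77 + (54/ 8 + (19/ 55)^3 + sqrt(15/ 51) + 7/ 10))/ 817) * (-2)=-56228911/ 271856750 - 2 * sqrt(85)/ 13889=-0.21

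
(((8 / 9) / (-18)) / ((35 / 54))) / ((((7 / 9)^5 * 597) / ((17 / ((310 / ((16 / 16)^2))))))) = -0.00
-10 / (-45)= 2 / 9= 0.22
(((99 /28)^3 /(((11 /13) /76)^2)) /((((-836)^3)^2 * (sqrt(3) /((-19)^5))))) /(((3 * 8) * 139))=-260091 * sqrt(3) /1006426983890944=-0.00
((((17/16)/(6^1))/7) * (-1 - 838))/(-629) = 839/24864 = 0.03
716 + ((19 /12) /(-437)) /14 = 2766623 /3864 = 716.00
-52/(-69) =52/69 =0.75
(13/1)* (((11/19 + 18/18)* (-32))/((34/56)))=-349440/323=-1081.86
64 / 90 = 32 / 45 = 0.71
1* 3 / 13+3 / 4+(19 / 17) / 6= 3095 / 2652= 1.17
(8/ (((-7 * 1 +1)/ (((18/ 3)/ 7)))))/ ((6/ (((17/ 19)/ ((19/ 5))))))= -340/ 7581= -0.04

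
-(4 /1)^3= -64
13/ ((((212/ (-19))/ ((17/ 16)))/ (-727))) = 899.96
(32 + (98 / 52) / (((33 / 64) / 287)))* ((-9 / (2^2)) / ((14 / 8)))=-1391232 / 1001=-1389.84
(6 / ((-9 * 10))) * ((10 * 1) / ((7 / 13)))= -26 / 21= -1.24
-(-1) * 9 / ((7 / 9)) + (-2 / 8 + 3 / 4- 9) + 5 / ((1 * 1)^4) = 113 / 14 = 8.07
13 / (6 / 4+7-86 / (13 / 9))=-338 / 1327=-0.25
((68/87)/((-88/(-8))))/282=34/134937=0.00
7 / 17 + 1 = 24 / 17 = 1.41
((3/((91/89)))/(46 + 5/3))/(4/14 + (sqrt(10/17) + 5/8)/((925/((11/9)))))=24229438907400/112789394215927- 597481920 * sqrt(170)/10253581292357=0.21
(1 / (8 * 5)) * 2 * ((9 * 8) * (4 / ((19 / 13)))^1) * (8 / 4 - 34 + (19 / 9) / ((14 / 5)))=-307.86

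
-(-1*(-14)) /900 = -7 /450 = -0.02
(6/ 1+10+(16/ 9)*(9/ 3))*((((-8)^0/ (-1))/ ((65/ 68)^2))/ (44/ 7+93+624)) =-2071552/ 64173525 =-0.03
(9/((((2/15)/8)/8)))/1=4320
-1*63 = -63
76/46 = 38/23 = 1.65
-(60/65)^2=-144/169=-0.85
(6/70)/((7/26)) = 78/245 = 0.32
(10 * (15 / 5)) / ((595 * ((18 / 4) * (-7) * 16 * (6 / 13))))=-13 / 59976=-0.00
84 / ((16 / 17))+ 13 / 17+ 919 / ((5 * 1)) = 93097 / 340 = 273.81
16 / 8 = 2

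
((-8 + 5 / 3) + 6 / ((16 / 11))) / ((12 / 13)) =-689 / 288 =-2.39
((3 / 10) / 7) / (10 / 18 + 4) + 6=17247 / 2870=6.01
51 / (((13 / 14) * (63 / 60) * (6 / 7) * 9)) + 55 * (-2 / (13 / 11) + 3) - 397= -8594 / 27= -318.30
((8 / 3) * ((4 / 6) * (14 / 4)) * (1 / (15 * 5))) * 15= 1.24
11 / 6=1.83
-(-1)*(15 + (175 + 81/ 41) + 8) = 8199/ 41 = 199.98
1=1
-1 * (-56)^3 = 175616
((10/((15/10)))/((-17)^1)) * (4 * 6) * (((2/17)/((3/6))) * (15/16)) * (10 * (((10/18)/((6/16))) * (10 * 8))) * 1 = -6400000/2601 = -2460.59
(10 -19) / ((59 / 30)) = -270 / 59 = -4.58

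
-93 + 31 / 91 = -8432 / 91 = -92.66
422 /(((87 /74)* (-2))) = -15614 /87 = -179.47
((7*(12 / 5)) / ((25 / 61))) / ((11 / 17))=87108 / 1375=63.35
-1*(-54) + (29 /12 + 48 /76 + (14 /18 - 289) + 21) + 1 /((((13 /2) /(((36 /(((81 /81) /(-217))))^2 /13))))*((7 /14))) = 166946517913 /115596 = 1444224.00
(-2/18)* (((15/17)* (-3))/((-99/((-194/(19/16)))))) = 15520/31977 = 0.49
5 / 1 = 5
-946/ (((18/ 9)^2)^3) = -473/ 32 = -14.78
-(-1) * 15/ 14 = 15/ 14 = 1.07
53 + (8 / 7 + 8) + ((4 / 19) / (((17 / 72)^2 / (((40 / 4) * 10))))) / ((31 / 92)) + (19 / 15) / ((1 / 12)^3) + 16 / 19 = 20092530083 / 5957735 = 3372.51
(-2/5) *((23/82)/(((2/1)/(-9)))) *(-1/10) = -207/4100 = -0.05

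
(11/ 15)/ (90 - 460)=-11/ 5550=-0.00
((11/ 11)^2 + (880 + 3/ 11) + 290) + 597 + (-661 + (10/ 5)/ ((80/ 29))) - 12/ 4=486199/ 440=1105.00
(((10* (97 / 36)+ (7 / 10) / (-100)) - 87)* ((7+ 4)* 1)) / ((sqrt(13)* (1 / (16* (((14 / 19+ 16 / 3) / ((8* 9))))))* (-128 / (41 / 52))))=42176346949* sqrt(13) / 99874944000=1.52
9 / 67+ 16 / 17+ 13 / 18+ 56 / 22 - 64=-13453925 / 225522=-59.66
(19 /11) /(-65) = -0.03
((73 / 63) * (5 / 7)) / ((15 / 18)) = 146 / 147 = 0.99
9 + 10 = 19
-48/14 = -24/7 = -3.43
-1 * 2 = -2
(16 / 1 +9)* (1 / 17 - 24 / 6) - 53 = -2576 / 17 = -151.53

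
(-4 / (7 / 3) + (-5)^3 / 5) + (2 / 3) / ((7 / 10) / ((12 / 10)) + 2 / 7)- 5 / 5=-13770 / 511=-26.95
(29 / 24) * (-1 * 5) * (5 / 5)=-6.04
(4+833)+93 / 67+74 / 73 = 4105514 / 4891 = 839.40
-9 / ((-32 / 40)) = 45 / 4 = 11.25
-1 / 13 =-0.08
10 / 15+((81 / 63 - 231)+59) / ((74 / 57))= -203309 / 1554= -130.83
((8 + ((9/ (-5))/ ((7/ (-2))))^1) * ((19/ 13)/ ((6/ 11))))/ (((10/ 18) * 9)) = 31141/ 6825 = 4.56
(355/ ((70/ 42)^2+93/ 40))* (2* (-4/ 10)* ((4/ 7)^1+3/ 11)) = -6645600/ 141449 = -46.98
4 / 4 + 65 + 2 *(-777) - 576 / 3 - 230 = -1910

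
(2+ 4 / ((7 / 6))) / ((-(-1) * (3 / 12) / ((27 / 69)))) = 8.50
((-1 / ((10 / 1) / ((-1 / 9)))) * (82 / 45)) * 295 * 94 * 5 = 227386 / 81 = 2807.23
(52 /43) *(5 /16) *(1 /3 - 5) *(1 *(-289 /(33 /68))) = 4470830 /4257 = 1050.23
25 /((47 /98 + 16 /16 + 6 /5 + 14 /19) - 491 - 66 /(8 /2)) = -116375 /2346509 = -0.05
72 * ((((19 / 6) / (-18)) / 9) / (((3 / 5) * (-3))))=190 / 243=0.78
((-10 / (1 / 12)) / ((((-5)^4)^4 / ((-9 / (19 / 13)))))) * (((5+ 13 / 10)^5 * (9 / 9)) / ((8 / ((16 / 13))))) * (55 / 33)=8931928887 / 724792480468750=0.00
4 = 4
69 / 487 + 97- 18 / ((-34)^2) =27339641 / 281486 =97.13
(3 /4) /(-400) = -3 /1600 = -0.00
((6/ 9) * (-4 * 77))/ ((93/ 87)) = -17864/ 93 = -192.09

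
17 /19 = 0.89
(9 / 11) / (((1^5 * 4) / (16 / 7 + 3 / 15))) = 783 / 1540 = 0.51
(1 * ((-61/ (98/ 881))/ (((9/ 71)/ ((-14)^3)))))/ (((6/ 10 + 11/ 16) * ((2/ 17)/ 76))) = 5521341741440/ 927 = 5956139958.40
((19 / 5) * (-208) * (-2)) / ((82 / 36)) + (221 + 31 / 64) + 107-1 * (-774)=23570003 / 13120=1796.49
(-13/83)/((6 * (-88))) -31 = -31.00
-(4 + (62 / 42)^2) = -2725 / 441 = -6.18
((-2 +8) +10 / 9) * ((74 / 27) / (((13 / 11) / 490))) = 25527040 / 3159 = 8080.73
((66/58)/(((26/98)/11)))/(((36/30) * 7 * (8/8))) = 4235/754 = 5.62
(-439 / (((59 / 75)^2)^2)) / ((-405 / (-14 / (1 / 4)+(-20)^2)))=11798125000 / 12117361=973.65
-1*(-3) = 3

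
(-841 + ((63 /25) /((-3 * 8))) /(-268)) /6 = -45077579 /321600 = -140.17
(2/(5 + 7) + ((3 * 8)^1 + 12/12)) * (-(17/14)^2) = -43639/1176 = -37.11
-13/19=-0.68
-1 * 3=-3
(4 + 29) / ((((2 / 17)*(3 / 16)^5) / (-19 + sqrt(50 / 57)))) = -1862795264 / 81 + 490209280*sqrt(114) / 4617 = -21863835.22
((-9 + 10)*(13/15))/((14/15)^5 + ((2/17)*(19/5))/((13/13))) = 0.75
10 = 10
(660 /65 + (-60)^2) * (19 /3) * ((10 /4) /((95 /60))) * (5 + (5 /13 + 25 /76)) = 206268.41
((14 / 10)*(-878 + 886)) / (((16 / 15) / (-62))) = -651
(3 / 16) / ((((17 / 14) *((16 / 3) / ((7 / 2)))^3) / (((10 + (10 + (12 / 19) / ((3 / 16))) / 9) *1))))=10610019 / 21168128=0.50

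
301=301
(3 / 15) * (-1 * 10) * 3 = -6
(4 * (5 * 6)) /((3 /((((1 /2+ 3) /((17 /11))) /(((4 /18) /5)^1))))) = 34650 /17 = 2038.24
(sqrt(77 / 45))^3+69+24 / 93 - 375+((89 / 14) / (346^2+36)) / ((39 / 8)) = -77464392613 / 253365294+77 * sqrt(385) / 675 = -303.50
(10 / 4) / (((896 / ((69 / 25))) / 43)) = 2967 / 8960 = 0.33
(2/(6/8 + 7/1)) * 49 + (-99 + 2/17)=-45447/527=-86.24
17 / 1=17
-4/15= -0.27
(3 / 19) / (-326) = -3 / 6194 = -0.00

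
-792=-792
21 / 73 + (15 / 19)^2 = 24006 / 26353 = 0.91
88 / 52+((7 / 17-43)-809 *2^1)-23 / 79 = -28967747 / 17459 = -1659.19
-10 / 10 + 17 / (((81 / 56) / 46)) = 43711 / 81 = 539.64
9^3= 729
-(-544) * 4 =2176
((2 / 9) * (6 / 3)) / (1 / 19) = 76 / 9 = 8.44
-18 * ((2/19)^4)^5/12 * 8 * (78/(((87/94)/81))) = -2490963591168/1090109230268832787607312429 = -0.00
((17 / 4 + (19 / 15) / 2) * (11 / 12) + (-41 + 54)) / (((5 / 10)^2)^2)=12583 / 45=279.62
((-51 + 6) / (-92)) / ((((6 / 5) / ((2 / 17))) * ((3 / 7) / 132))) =5775 / 391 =14.77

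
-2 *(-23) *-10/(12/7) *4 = -3220/3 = -1073.33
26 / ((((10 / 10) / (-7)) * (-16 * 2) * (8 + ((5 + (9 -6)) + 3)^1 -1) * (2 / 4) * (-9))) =-91 / 1296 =-0.07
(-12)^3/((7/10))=-17280/7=-2468.57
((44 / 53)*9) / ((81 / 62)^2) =169136 / 38637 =4.38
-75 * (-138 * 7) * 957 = 69334650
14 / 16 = 7 / 8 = 0.88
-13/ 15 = -0.87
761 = 761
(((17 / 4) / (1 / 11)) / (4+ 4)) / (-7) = -0.83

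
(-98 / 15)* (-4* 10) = 784 / 3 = 261.33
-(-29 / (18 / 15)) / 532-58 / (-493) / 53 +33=95044765 / 2875992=33.05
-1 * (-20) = 20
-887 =-887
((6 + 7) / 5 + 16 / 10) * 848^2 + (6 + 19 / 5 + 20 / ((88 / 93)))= 332229451 / 110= 3020267.74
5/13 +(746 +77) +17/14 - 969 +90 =-54.40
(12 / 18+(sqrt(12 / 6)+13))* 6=6* sqrt(2)+82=90.49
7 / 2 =3.50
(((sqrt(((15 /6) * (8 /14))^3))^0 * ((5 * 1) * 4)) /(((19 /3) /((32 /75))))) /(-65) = -128 /6175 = -0.02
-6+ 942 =936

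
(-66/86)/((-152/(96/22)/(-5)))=-90/817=-0.11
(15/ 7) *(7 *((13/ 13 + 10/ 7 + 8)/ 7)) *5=5475/ 49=111.73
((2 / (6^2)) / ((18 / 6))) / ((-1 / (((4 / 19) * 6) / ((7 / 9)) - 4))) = 158 / 3591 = 0.04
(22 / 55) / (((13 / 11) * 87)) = 22 / 5655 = 0.00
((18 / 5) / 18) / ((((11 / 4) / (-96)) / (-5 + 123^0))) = 1536 / 55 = 27.93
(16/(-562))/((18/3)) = -4/843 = -0.00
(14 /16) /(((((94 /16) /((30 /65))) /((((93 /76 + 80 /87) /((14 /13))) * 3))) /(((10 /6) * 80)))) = 1417100 /25897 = 54.72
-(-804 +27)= 777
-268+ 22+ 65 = -181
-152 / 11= -13.82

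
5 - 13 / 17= 72 / 17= 4.24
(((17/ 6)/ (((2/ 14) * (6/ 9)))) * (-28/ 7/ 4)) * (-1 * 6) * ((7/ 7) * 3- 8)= -1785/ 2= -892.50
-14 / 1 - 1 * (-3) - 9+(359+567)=906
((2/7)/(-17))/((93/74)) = -0.01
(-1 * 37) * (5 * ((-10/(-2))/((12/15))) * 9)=-41625/4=-10406.25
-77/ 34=-2.26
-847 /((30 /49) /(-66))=456533 /5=91306.60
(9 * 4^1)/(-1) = -36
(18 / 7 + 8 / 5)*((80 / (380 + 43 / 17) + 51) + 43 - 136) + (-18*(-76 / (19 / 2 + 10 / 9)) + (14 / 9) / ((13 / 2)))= -229731543712 / 5086288935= -45.17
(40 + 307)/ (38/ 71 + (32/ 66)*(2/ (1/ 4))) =813021/ 10342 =78.61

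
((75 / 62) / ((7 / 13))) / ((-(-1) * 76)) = 0.03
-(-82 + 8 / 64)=655 / 8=81.88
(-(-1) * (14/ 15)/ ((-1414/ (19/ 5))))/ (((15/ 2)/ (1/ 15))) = -38/ 1704375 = -0.00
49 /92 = 0.53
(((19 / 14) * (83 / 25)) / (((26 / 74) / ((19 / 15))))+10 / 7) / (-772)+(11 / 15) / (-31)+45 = 24475042113 / 544453000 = 44.95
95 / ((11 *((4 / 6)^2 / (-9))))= -7695 / 44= -174.89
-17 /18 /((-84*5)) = 17 /7560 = 0.00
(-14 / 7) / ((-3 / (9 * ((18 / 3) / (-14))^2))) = 54 / 49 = 1.10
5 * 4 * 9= 180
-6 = -6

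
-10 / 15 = -0.67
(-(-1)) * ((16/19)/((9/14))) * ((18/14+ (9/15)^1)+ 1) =3232/855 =3.78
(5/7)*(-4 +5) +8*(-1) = -51/7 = -7.29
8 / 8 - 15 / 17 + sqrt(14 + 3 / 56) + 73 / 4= sqrt(11018) / 28 + 1249 / 68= 22.12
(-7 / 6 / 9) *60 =-70 / 9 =-7.78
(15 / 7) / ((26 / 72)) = 540 / 91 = 5.93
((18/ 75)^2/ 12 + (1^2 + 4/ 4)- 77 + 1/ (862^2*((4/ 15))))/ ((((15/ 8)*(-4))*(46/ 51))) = 2368301009649/ 213625150000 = 11.09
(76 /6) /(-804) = -19 /1206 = -0.02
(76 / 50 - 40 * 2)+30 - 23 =-1787 / 25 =-71.48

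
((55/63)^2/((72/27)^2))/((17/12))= 3025/39984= 0.08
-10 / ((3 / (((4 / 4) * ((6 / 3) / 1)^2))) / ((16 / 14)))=-320 / 21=-15.24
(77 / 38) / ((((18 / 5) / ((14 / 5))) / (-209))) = -5929 / 18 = -329.39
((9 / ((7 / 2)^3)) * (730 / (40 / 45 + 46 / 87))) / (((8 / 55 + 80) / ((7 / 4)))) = 325215 / 137788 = 2.36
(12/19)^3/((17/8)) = 13824/116603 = 0.12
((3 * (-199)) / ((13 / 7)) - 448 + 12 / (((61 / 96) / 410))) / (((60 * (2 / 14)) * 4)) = 38709839 / 190320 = 203.39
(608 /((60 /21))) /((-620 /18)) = -4788 /775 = -6.18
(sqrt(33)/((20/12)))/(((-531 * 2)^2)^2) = sqrt(33)/2120053480560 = 0.00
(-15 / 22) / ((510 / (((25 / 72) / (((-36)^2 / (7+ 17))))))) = -25 / 2908224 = -0.00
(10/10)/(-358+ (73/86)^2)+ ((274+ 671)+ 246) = 3147137453/2642439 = 1191.00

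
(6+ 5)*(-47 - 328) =-4125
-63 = -63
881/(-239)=-881/239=-3.69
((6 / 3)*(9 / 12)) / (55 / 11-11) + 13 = 51 / 4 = 12.75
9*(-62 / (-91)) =558 / 91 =6.13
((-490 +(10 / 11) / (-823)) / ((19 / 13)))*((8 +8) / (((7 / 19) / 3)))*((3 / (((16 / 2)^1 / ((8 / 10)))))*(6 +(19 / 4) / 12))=-5311198854 / 63371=-83811.19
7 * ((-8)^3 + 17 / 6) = -21385 / 6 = -3564.17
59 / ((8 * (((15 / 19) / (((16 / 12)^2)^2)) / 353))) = 12662816 / 1215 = 10422.07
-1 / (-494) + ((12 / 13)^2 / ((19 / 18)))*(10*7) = 362893 / 6422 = 56.51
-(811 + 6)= -817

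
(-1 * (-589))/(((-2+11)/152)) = 89528/9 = 9947.56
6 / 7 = 0.86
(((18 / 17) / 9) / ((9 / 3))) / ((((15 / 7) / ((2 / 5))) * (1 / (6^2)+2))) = 112 / 31025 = 0.00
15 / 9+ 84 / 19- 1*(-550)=556.09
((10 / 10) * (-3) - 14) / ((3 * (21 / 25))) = -425 / 63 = -6.75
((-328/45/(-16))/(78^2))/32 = 41/17521920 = 0.00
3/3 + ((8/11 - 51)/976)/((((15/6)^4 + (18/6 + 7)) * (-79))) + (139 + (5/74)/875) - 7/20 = 139.65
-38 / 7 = -5.43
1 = 1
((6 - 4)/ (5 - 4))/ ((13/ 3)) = 6/ 13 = 0.46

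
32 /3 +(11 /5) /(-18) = 10.54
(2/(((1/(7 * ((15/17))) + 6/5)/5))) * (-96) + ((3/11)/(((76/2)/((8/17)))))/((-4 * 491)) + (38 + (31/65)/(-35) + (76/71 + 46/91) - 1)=-187761977899773/281784077575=-666.33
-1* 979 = -979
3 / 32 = 0.09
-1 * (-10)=10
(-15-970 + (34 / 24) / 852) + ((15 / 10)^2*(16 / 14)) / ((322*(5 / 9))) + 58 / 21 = -56588012941 / 57612240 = -982.22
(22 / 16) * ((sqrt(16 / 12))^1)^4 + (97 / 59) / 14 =19045 / 7434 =2.56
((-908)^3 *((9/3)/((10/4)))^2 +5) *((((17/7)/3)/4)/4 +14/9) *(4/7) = -6233168296319/6300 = -989391793.07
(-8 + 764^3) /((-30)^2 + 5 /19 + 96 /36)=25418792952 /51467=493885.27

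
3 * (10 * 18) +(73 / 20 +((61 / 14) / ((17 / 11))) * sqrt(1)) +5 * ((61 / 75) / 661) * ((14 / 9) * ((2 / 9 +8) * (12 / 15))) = 1044649284839 / 1911413700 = 546.53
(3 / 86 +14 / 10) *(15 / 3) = 617 / 86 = 7.17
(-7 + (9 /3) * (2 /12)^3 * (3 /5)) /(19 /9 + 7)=-0.77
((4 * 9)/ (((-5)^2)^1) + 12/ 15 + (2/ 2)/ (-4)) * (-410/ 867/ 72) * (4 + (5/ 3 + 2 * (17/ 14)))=-8159/ 77112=-0.11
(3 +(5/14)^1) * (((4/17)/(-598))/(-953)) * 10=470/33908693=0.00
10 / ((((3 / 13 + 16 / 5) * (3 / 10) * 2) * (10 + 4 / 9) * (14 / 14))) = 0.47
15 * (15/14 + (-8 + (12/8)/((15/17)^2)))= -2626/35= -75.03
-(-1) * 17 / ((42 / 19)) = 323 / 42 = 7.69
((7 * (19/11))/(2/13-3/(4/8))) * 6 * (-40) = 5460/11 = 496.36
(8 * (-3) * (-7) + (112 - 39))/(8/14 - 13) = -1687/87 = -19.39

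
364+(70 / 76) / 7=13837 / 38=364.13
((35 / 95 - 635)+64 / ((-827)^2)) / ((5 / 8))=-65974517328 / 64973255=-1015.41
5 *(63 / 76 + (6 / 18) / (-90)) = 8467 / 2052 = 4.13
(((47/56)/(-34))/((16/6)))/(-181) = 141/2756992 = 0.00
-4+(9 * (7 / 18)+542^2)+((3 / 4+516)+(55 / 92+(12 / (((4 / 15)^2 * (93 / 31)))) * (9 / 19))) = 514449497 / 1748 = 294307.49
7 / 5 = 1.40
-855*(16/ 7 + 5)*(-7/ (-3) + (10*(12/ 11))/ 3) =-2863395/ 77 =-37186.95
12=12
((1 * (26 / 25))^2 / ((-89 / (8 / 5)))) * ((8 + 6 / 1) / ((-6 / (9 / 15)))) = 0.03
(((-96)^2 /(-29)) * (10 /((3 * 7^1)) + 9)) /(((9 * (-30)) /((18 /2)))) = 101888 /1015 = 100.38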